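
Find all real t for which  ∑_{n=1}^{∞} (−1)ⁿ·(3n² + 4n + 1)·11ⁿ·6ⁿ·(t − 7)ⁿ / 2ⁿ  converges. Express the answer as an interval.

(230/33, 232/33)

Apply the ratio test: |a_{n+1}| / |a_n| = [(3(n+1)² + 4(n+1) + 1)/(3n² + 4n + 1)] · 11·6/2, which tends to 33 as n → ∞.
Thus R = 1/(33) = 1/33.
Check t = 232/33: the terms have absolute value of order n², which does not tend to 0, so the series diverges by the divergence test.
Check t = 230/33: the terms have absolute value of order n², which does not tend to 0, so the series diverges by the divergence test.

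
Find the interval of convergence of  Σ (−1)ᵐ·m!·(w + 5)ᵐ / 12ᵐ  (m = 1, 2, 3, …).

Ratio test: |a_{m+1}/a_m| = (m+1) · 1/12 → ∞ as m → ∞.
The ratio grows without bound, so the series diverges whenever (w + 5) ≠ 0; it converges only at w = -5. R = 0.

{-5}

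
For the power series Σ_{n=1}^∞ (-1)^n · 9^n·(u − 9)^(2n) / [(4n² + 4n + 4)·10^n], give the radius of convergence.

R = √10/3

Apply the ratio test: |a_{n+1}| / |a_n| = [(4n² + 4n + 4)/(4(n+1)² + 4(n+1) + 4)] · 9/10, which tends to 9/10 as n → ∞.
Successive powers of (u − 9) differ by 2, so the series converges when |u − 9|² · 9/10 < 1, i.e. |u − 9| < √(10/9). So R = √10/3.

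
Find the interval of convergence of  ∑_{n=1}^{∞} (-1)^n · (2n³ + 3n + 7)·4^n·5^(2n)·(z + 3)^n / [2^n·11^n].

By the ratio test, |a_{n+1}/a_n| = [(2(n+1)³ + 3(n+1) + 7)/(2n³ + 3n + 7)] · 4·25/(2·11) → 50/11.
Thus R = 1/(50/11) = 11/50.
Endpoint z = -139/50: the terms have absolute value of order n³, which does not tend to 0, so the series diverges by the divergence test.
At z = -161/50: the terms do not tend to 0, so the series diverges.

(-161/50, -139/50)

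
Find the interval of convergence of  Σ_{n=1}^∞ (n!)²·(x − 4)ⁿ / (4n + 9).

{4}

Apply the ratio test: |a_{n+1}| / |a_n| = (n+1)² · (4n + 9)/(4(n+1) + 9), which tends to ∞ as n → ∞.
Since the ratio → ∞, the series diverges for every x ≠ 4, and R = 0.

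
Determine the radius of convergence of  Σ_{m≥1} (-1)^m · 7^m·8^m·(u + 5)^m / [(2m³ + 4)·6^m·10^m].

R = 15/14

The ratio of consecutive coefficients is [(2m³ + 4)/(2(m+1)³ + 4)] · 7·8/(6·10) → 14/15.
Thus R = 1/(14/15) = 15/14.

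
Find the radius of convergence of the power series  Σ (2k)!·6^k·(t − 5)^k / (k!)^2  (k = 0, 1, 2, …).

R = 1/24

Apply the ratio test: |a_{k+1}| / |a_k| = (2k+1)·(2k+2)/(k+1)² · 6, which tends to 24 as k → ∞.
Convergence for |t − 5| · 24 < 1, i.e. |t − 5| < 1/24. So R = 1/24.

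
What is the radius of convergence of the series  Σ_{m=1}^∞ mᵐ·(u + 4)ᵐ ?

Applying the root test, |a_m|^(1/m) = m → ∞.
Since the m-th root of |a_m| is unbounded, the series converges only at u = -4; R = 0.

R = 0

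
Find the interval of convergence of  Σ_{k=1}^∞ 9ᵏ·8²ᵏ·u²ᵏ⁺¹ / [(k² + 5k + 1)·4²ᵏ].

Ratio test: |a_{k+1}/a_k| = [(k² + 5k + 1)/((k+1)² + 5(k+1) + 1)] · 9·64/16 → 36 as k → ∞.
Successive powers of u differ by 2, so the series converges when |u|² · 36 < 1, i.e. |u| < √(1/36) = 1/6. So R = 1/6.
When u = 1/6, the series is dominated by a constant times Σ 1/k², which converges (p = 2 > 1).
Check u = -1/6: the terms are on the order of 1/k², so the series converges absolutely by comparison with the p-series (p = 2 > 1).

[-1/6, 1/6]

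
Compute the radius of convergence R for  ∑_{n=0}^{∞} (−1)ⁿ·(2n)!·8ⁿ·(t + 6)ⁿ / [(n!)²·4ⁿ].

The ratio of consecutive coefficients is (2n+1)·(2n+2)/(n+1)² · 8/4 → 8.
Convergence for |t + 6| · 8 < 1, i.e. |t + 6| < 1/8. So R = 1/8.

R = 1/8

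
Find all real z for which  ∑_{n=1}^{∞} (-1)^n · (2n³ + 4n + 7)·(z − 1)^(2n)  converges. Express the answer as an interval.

(0, 2)

Ratio test: |a_{n+1}/a_n| = (2(n+1)³ + 4(n+1) + 7)/(2n³ + 4n + 7) → 1 as n → ∞.
Writing y = (z − 1)², the series in y has radius 1, so |z − 1| < √(1) = 1 and R = 1.
Check z = 2: the terms do not tend to 0, so the series diverges.
Check z = 0: the terms do not tend to 0, so the series diverges.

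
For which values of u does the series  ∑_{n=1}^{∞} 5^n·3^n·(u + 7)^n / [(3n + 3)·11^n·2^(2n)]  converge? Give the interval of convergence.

[-149/15, -61/15)

Ratio test: |a_{n+1}/a_n| = [(3n + 3)/(3(n+1) + 3)] · 5·3/(11·4) → 15/44 as n → ∞.
Convergence for |u + 7| · 15/44 < 1, i.e. |u + 7| < 44/15. So R = 44/15.
At u = -61/15: comparison with the harmonic series Σ 1/n shows the series diverges.
When u = -149/15, convergence follows from the alternating series test (terms decrease monotonically to 0).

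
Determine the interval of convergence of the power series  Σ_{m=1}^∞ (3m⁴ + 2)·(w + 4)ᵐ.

The ratio of consecutive coefficients is (3(m+1)⁴ + 2)/(3m⁴ + 2) → 1.
Hence R = 1.
Endpoint w = -3: the m-th term does not approach 0; divergence by the term test.
Check w = -5: the terms do not tend to 0, so the series diverges.

(-5, -3)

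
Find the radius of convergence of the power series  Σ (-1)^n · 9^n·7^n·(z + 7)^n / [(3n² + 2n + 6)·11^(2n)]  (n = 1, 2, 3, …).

Ratio test: |a_{n+1}/a_n| = [(3n² + 2n + 6)/(3(n+1)² + 2(n+1) + 6)] · 9·7/121 → 63/121 as n → ∞.
The series converges when 63/121 · |z + 7| < 1, giving R = 121/63.

R = 121/63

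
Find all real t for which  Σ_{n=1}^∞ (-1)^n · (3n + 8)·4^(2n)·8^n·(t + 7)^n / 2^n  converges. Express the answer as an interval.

The ratio of consecutive coefficients is [(3(n+1) + 8)/(3n + 8)] · 16·8/2 → 64.
The series converges when 64 · |t + 7| < 1, giving R = 1/64.
At t = -447/64: the terms have absolute value of order n, which does not tend to 0, so the series diverges by the divergence test.
At t = -449/64: the terms do not tend to 0, so the series diverges.

(-449/64, -447/64)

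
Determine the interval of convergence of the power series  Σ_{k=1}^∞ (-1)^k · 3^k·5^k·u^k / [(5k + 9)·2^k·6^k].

Ratio test: |a_{k+1}/a_k| = [(5k + 9)/(5(k+1) + 9)] · 3·5/(2·6) → 5/4 as k → ∞.
Thus R = 1/(5/4) = 4/5.
Check u = 4/5: convergence follows from the alternating series test (terms decrease monotonically to 0).
Check u = -4/5: the terms are asymptotic to a nonzero constant times 1/k, so the series diverges by limit comparison with Σ 1/k.

(-4/5, 4/5]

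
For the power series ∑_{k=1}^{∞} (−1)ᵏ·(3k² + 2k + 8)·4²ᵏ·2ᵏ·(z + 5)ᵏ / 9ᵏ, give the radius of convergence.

R = 9/32

The ratio of consecutive coefficients is [(3(k+1)² + 2(k+1) + 8)/(3k² + 2k + 8)] · 16·2/9 → 32/9.
The series converges when 32/9 · |z + 5| < 1, giving R = 9/32.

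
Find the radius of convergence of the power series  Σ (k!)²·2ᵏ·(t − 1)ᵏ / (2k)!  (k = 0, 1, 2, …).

By the ratio test, |a_{k+1}/a_k| = (k+1)²/[(2k+1)·(2k+2)] · 2 → 1/2.
Thus R = 1/(1/2) = 2.

R = 2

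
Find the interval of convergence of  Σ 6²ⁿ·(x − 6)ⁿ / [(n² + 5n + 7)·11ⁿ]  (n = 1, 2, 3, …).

The ratio of consecutive coefficients is [(n² + 5n + 7)/((n+1)² + 5(n+1) + 7)] · 36/11 → 36/11.
Convergence for |x − 6| · 36/11 < 1, i.e. |x − 6| < 11/36. So R = 11/36.
Endpoint x = 227/36: the terms are on the order of 1/n², so the series converges absolutely by comparison with the p-series (p = 2 > 1).
Check x = 205/36: the series is dominated by a constant times Σ 1/n², which converges (p = 2 > 1).

[205/36, 227/36]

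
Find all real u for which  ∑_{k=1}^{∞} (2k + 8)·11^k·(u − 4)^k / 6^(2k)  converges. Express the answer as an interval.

(8/11, 80/11)

Ratio test: |a_{k+1}/a_k| = [(2(k+1) + 8)/(2k + 8)] · 11/36 → 11/36 as k → ∞.
The series converges when 11/36 · |u − 4| < 1, giving R = 36/11.
Endpoint u = 80/11: the terms do not tend to 0, so the series diverges.
At u = 8/11: the terms have absolute value of order k, which does not tend to 0, so the series diverges by the divergence test.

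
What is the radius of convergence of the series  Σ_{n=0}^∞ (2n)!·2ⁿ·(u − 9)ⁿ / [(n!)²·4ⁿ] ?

R = 1/2

Ratio test: |a_{n+1}/a_n| = (2n+1)·(2n+2)/(n+1)² · 2/4 → 2 as n → ∞.
Convergence for |u − 9| · 2 < 1, i.e. |u − 9| < 1/2. So R = 1/2.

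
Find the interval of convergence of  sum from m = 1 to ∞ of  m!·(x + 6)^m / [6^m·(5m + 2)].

Apply the ratio test: |a_{m+1}| / |a_m| = (m+1) · 1/6 · (5m + 2)/(5(m+1) + 2), which tends to ∞ as m → ∞.
The ratio grows without bound, so the series diverges whenever (x + 6) ≠ 0; it converges only at x = -6. R = 0.

{-6}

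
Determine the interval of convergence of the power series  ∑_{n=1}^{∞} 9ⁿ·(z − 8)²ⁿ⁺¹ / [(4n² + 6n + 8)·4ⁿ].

Apply the ratio test: |a_{n+1}| / |a_n| = [(4n² + 6n + 8)/(4(n+1)² + 6(n+1) + 8)] · 9/4, which tends to 9/4 as n → ∞.
Since the exponent of (z − 8) increases by 2 each term, convergence requires |z − 8|² < 4/9, hence R = 2/3.
At z = 26/3: the terms are on the order of 1/n², so the series converges absolutely by comparison with the p-series (p = 2 > 1).
When z = 22/3, the series is dominated by a constant times Σ 1/n², which converges (p = 2 > 1).

[22/3, 26/3]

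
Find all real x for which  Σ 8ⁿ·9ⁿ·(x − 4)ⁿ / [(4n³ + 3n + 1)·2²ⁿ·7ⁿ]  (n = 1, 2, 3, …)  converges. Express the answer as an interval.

[65/18, 79/18]

By the ratio test, |a_{n+1}/a_n| = [(4n³ + 3n + 1)/(4(n+1)³ + 3(n+1) + 1)] · 8·9/(4·7) → 18/7.
Thus R = 1/(18/7) = 7/18.
At x = 79/18: absolute convergence follows by limit comparison with Σ 1/n³.
Endpoint x = 65/18: the series is dominated by a constant times Σ 1/n³, which converges (p = 3 > 1).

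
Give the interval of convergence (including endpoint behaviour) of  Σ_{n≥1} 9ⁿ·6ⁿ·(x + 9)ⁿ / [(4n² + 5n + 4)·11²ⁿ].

[-607/54, -365/54]

The ratio of consecutive coefficients is [(4n² + 5n + 4)/(4(n+1)² + 5(n+1) + 4)] · 9·6/121 → 54/121.
Thus R = 1/(54/121) = 121/54.
At x = -365/54: the terms are on the order of 1/n², so the series converges absolutely by comparison with the p-series (p = 2 > 1).
Check x = -607/54: absolute convergence follows by limit comparison with Σ 1/n².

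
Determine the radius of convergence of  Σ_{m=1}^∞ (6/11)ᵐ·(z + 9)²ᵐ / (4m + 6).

The ratio of consecutive coefficients is [(4m + 6)/(4(m+1) + 6)] · 6/11 → 6/11.
Since the exponent of (z + 9) increases by 2 each term, convergence requires |z + 9|² < 11/6, hence R = √66/6.

R = √66/6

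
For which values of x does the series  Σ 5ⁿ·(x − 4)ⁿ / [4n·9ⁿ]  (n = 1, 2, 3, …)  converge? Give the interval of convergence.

[11/5, 29/5)

By the ratio test, |a_{n+1}/a_n| = [4n/4(n+1)] · 5/9 → 5/9.
Hence the series converges for |x − 4| < 1/(5/9) = 9/5, so the radius of convergence is 9/5.
Check x = 29/5: the terms behave like c/n; limit comparison with the harmonic series gives divergence.
When x = 11/5, convergence follows from the alternating series test (terms decrease monotonically to 0).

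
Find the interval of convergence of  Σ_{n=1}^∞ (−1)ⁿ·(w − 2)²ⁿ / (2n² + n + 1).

[1, 3]

Ratio test: |a_{n+1}/a_n| = (2n² + n + 1)/(2(n+1)² + (n+1) + 1) → 1 as n → ∞.
Writing y = (w − 2)², the series in y has radius 1, so |w − 2| < √(1) = 1 and R = 1.
Endpoint w = 3: absolute convergence follows by limit comparison with Σ 1/n².
Endpoint w = 1: the terms are on the order of 1/n², so the series converges absolutely by comparison with the p-series (p = 2 > 1).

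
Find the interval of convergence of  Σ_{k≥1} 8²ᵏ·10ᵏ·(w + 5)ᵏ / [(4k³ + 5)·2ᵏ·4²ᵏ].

By the ratio test, |a_{k+1}/a_k| = [(4k³ + 5)/(4(k+1)³ + 5)] · 64·10/(2·16) → 20.
Convergence for |w + 5| · 20 < 1, i.e. |w + 5| < 1/20. So R = 1/20.
Check w = -99/20: absolute convergence follows by limit comparison with Σ 1/k³.
When w = -101/20, the series is dominated by a constant times Σ 1/k³, which converges (p = 3 > 1).

[-101/20, -99/20]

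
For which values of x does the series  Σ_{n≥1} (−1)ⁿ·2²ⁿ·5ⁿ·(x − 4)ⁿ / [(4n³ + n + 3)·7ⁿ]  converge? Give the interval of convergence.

Apply the ratio test: |a_{n+1}| / |a_n| = [(4n³ + n + 3)/(4(n+1)³ + (n+1) + 3)] · 4·5/7, which tends to 20/7 as n → ∞.
Hence the series converges for |x − 4| < 1/(20/7) = 7/20, so the radius of convergence is 7/20.
Endpoint x = 87/20: the series is dominated by a constant times Σ 1/n³, which converges (p = 3 > 1).
When x = 73/20, absolute convergence follows by limit comparison with Σ 1/n³.

[73/20, 87/20]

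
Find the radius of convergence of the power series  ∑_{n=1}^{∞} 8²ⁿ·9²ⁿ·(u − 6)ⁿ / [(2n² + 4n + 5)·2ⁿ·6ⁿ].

R = 1/432

Ratio test: |a_{n+1}/a_n| = [(2n² + 4n + 5)/(2(n+1)² + 4(n+1) + 5)] · 64·81/(2·6) → 432 as n → ∞.
Thus R = 1/(432) = 1/432.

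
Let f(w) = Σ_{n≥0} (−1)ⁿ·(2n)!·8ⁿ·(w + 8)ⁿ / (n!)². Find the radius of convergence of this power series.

R = 1/32

Apply the ratio test: |a_{n+1}| / |a_n| = (2n+1)·(2n+2)/(n+1)² · 8, which tends to 32 as n → ∞.
Thus R = 1/(32) = 1/32.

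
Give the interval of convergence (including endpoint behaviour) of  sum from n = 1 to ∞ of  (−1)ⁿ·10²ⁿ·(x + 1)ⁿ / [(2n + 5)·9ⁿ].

Ratio test: |a_{n+1}/a_n| = [(2n + 5)/(2(n+1) + 5)] · 100/9 → 100/9 as n → ∞.
Hence the series converges for |x + 1| < 1/(100/9) = 9/100, so the radius of convergence is 9/100.
Endpoint x = -91/100: an alternating series whose terms decrease to 0 in absolute value, so it converges by the Leibniz criterion.
When x = -109/100, the terms behave like c/n; limit comparison with the harmonic series gives divergence.

(-109/100, -91/100]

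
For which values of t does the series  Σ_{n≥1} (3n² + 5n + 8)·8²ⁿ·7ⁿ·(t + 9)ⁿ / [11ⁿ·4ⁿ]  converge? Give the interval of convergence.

(-1019/112, -997/112)

Ratio test: |a_{n+1}/a_n| = [(3(n+1)² + 5(n+1) + 8)/(3n² + 5n + 8)] · 64·7/(11·4) → 112/11 as n → ∞.
Thus R = 1/(112/11) = 11/112.
Endpoint t = -997/112: the terms do not tend to 0, so the series diverges.
At t = -1019/112: the terms have absolute value of order n², which does not tend to 0, so the series diverges by the divergence test.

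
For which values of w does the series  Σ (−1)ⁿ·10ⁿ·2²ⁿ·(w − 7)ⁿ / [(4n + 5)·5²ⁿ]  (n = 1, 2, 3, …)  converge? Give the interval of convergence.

(51/8, 61/8]

The ratio of consecutive coefficients is [(4n + 5)/(4(n+1) + 5)] · 10·4/25 → 8/5.
Hence the series converges for |w − 7| < 1/(8/5) = 5/8, so the radius of convergence is 5/8.
At w = 61/8: the terms alternate in sign and decrease monotonically to 0 in absolute value (size ~ c/n), so the alternating series test gives convergence.
When w = 51/8, the terms are asymptotic to a nonzero constant times 1/n, so the series diverges by limit comparison with Σ 1/n.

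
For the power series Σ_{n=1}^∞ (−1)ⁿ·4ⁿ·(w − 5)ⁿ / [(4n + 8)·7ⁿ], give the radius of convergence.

R = 7/4

The ratio of consecutive coefficients is [(4n + 8)/(4(n+1) + 8)] · 4/7 → 4/7.
The series converges when 4/7 · |w − 5| < 1, giving R = 7/4.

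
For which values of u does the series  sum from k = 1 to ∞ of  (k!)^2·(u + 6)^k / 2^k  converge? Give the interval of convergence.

{-6}

By the ratio test, |a_{k+1}/a_k| = (k+1)² · 1/2 → ∞.
The terms grow without bound for any (u + 6) ≠ 0, so R = 0 (convergence only at u = -6).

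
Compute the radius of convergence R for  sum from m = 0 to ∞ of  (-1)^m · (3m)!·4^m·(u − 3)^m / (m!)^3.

By the ratio test, |a_{m+1}/a_m| = (3m+1)·(3m+2)·(3m+3)/(m+1)³ · 4 → 108.
The series converges when 108 · |u − 3| < 1, giving R = 1/108.

R = 1/108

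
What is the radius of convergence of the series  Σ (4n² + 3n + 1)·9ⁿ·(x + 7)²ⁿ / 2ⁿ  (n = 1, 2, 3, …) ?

R = √2/3

By the ratio test, |a_{n+1}/a_n| = [(4(n+1)² + 3(n+1) + 1)/(4n² + 3n + 1)] · 9/2 → 9/2.
Since the exponent of (x + 7) increases by 2 each term, convergence requires |x + 7|² < 2/9, hence R = √2/3.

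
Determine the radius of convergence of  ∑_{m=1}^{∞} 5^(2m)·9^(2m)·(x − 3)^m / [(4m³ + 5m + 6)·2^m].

The ratio of consecutive coefficients is [(4m³ + 5m + 6)/(4(m+1)³ + 5(m+1) + 6)] · 25·81/2 → 2025/2.
Convergence for |x − 3| · 2025/2 < 1, i.e. |x − 3| < 2/2025. So R = 2/2025.

R = 2/2025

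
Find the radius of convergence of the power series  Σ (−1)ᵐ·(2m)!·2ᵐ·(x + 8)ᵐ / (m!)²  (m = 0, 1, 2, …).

By the ratio test, |a_{m+1}/a_m| = (2m+1)·(2m+2)/(m+1)² · 2 → 8.
Hence the series converges for |x + 8| < 1/(8) = 1/8, so the radius of convergence is 1/8.

R = 1/8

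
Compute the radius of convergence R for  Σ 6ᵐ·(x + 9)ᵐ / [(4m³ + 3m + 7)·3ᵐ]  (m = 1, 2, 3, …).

R = 1/2

By the ratio test, |a_{m+1}/a_m| = [(4m³ + 3m + 7)/(4(m+1)³ + 3(m+1) + 7)] · 6/3 → 2.
Convergence for |x + 9| · 2 < 1, i.e. |x + 9| < 1/2. So R = 1/2.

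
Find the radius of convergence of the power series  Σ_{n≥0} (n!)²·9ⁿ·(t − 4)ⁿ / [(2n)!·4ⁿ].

Apply the ratio test: |a_{n+1}| / |a_n| = (n+1)²/[(2n+1)·(2n+2)] · 9/4, which tends to 9/16 as n → ∞.
Hence the series converges for |t − 4| < 1/(9/16) = 16/9, so the radius of convergence is 16/9.

R = 16/9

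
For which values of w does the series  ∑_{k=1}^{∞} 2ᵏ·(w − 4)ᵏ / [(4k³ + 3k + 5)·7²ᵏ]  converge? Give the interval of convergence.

[-41/2, 57/2]

Ratio test: |a_{k+1}/a_k| = [(4k³ + 3k + 5)/(4(k+1)³ + 3(k+1) + 5)] · 2/49 → 2/49 as k → ∞.
Hence the series converges for |w − 4| < 1/(2/49) = 49/2, so the radius of convergence is 49/2.
At w = 57/2: the terms are on the order of 1/k³, so the series converges absolutely by comparison with the p-series (p = 3 > 1).
Check w = -41/2: absolute convergence follows by limit comparison with Σ 1/k³.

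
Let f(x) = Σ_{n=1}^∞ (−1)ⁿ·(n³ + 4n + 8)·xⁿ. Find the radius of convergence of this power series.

The ratio of consecutive coefficients is ((n+1)³ + 4(n+1) + 8)/(n³ + 4n + 8) → 1.
Convergence for |x| < 1, so R = 1.

R = 1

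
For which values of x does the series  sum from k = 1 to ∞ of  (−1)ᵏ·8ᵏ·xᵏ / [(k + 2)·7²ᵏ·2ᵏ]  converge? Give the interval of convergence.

The ratio of consecutive coefficients is [(k + 2)/((k+1) + 2)] · 8/(49·2) → 4/49.
The series converges when 4/49 · |x| < 1, giving R = 49/4.
Endpoint x = 49/4: convergence follows from the alternating series test (terms decrease monotonically to 0).
When x = -49/4, the terms behave like c/k; limit comparison with the harmonic series gives divergence.

(-49/4, 49/4]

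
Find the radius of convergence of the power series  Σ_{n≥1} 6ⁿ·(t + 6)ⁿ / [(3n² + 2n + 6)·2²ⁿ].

R = 2/3

By the ratio test, |a_{n+1}/a_n| = [(3n² + 2n + 6)/(3(n+1)² + 2(n+1) + 6)] · 6/4 → 3/2.
Hence the series converges for |t + 6| < 1/(3/2) = 2/3, so the radius of convergence is 2/3.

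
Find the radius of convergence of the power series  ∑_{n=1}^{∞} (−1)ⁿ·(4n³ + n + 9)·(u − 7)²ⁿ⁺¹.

R = 1

Ratio test: |a_{n+1}/a_n| = (4(n+1)³ + (n+1) + 9)/(4n³ + n + 9) → 1 as n → ∞.
Successive powers of (u − 7) differ by 2, so the series converges when |u − 7|² · 1 < 1, i.e. |u − 7| < √(1) = 1. So R = 1.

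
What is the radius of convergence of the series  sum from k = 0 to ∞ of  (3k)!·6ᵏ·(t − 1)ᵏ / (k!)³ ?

R = 1/162

Apply the ratio test: |a_{k+1}| / |a_k| = (3k+1)·(3k+2)·(3k+3)/(k+1)³ · 6, which tends to 162 as k → ∞.
Thus R = 1/(162) = 1/162.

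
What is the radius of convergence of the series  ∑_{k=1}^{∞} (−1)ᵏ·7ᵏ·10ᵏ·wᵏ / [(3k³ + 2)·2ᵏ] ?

Apply the ratio test: |a_{k+1}| / |a_k| = [(3k³ + 2)/(3(k+1)³ + 2)] · 7·10/2, which tends to 35 as k → ∞.
Thus R = 1/(35) = 1/35.

R = 1/35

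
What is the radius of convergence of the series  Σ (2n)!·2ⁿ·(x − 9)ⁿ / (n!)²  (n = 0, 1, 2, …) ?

R = 1/8

Apply the ratio test: |a_{n+1}| / |a_n| = (2n+1)·(2n+2)/(n+1)² · 2, which tends to 8 as n → ∞.
Convergence for |x − 9| · 8 < 1, i.e. |x − 9| < 1/8. So R = 1/8.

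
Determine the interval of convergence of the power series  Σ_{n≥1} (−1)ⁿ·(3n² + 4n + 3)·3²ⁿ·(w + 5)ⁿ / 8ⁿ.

(-53/9, -37/9)

Apply the ratio test: |a_{n+1}| / |a_n| = [(3(n+1)² + 4(n+1) + 3)/(3n² + 4n + 3)] · 9/8, which tends to 9/8 as n → ∞.
Convergence for |w + 5| · 9/8 < 1, i.e. |w + 5| < 8/9. So R = 8/9.
Endpoint w = -37/9: the terms have absolute value of order n², which does not tend to 0, so the series diverges by the divergence test.
When w = -53/9, the terms do not tend to 0, so the series diverges.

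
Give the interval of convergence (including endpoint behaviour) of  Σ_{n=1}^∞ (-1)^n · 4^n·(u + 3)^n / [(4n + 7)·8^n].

(-5, -1]

Ratio test: |a_{n+1}/a_n| = [(4n + 7)/(4(n+1) + 7)] · 4/8 → 1/2 as n → ∞.
Thus R = 1/(1/2) = 2.
When u = -1, convergence follows from the alternating series test (terms decrease monotonically to 0).
Endpoint u = -5: the terms behave like c/n; limit comparison with the harmonic series gives divergence.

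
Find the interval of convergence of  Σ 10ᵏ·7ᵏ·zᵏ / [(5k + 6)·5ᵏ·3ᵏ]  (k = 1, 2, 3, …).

[-3/14, 3/14)

Ratio test: |a_{k+1}/a_k| = [(5k + 6)/(5(k+1) + 6)] · 10·7/(5·3) → 14/3 as k → ∞.
Hence the series converges for |z| < 1/(14/3) = 3/14, so the radius of convergence is 3/14.
Check z = 3/14: the terms behave like c/k; limit comparison with the harmonic series gives divergence.
At z = -3/14: an alternating series whose terms decrease to 0 in absolute value, so it converges by the Leibniz criterion.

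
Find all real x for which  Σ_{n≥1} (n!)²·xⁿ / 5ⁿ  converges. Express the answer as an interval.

{0}

Apply the ratio test: |a_{n+1}| / |a_n| = (n+1)² · 1/5, which tends to ∞ as n → ∞.
Since the ratio → ∞, the series diverges for every x ≠ 0, and R = 0.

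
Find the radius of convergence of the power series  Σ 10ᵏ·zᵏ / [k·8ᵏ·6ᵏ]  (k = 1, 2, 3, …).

R = 24/5

The ratio of consecutive coefficients is [k/(k+1)] · 10/(8·6) → 5/24.
Hence the series converges for |z| < 1/(5/24) = 24/5, so the radius of convergence is 24/5.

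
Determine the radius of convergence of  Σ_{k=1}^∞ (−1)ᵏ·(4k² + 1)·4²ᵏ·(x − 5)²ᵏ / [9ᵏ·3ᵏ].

R = 3√3/4

Ratio test: |a_{k+1}/a_k| = [(4(k+1)² + 1)/(4k² + 1)] · 16/(9·3) → 16/27 as k → ∞.
Writing y = (x − 5)², the series in y has radius 27/16, so |x − 5| < √(27/16) and R = 3√3/4.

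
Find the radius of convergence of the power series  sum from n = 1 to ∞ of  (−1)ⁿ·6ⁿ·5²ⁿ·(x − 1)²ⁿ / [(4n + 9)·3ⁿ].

R = √2/10

The ratio of consecutive coefficients is [(4n + 9)/(4(n+1) + 9)] · 6·25/3 → 50.
Writing y = (x − 1)², the series in y has radius 1/50, so |x − 1| < √(1/50) and R = √2/10.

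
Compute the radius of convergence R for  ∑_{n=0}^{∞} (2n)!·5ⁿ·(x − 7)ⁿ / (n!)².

R = 1/20

Apply the ratio test: |a_{n+1}| / |a_n| = (2n+1)·(2n+2)/(n+1)² · 5, which tends to 20 as n → ∞.
The series converges when 20 · |x − 7| < 1, giving R = 1/20.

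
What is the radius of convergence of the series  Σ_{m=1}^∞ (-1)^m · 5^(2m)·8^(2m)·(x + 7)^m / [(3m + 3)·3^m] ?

By the ratio test, |a_{m+1}/a_m| = [(3m + 3)/(3(m+1) + 3)] · 25·64/3 → 1600/3.
Hence the series converges for |x + 7| < 1/(1600/3) = 3/1600, so the radius of convergence is 3/1600.

R = 3/1600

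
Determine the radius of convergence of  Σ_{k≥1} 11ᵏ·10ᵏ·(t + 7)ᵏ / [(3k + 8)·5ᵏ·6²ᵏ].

R = 18/11

By the ratio test, |a_{k+1}/a_k| = [(3k + 8)/(3(k+1) + 8)] · 11·10/(5·36) → 11/18.
The series converges when 11/18 · |t + 7| < 1, giving R = 18/11.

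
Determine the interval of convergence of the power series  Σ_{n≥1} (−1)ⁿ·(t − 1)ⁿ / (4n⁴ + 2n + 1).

The ratio of consecutive coefficients is (4n⁴ + 2n + 1)/(4(n+1)⁴ + 2(n+1) + 1) → 1.
So the series converges when |t − 1| < 1 and diverges when |t − 1| > 1; R = 1.
Check t = 2: absolute convergence follows by limit comparison with Σ 1/n⁴.
Endpoint t = 0: absolute convergence follows by limit comparison with Σ 1/n⁴.

[0, 2]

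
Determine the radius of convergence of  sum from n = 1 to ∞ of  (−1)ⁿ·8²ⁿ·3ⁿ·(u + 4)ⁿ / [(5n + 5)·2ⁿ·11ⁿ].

R = 11/96

The ratio of consecutive coefficients is [(5n + 5)/(5(n+1) + 5)] · 64·3/(2·11) → 96/11.
Hence the series converges for |u + 4| < 1/(96/11) = 11/96, so the radius of convergence is 11/96.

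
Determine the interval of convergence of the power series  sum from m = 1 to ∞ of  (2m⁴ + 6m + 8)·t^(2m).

Ratio test: |a_{m+1}/a_m| = (2(m+1)⁴ + 6(m+1) + 8)/(2m⁴ + 6m + 8) → 1 as m → ∞.
Writing y = t², the series in y has radius 1, so |t| < √(1) = 1 and R = 1.
When t = 1, the m-th term does not approach 0; divergence by the term test.
When t = -1, the m-th term does not approach 0; divergence by the term test.

(-1, 1)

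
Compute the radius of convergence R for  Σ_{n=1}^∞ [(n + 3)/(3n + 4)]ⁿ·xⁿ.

R = 3

By the Cauchy root test, |a_n|^(1/n) = (n + 3)/(3n + 4) → 1/3.
Hence the series converges for |x| < 1/(1/3) = 3, so the radius of convergence is 3.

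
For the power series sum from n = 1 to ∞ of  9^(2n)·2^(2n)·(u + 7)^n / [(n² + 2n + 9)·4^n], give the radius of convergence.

By the ratio test, |a_{n+1}/a_n| = [(n² + 2n + 9)/((n+1)² + 2(n+1) + 9)] · 81·4/4 → 81.
Convergence for |u + 7| · 81 < 1, i.e. |u + 7| < 1/81. So R = 1/81.

R = 1/81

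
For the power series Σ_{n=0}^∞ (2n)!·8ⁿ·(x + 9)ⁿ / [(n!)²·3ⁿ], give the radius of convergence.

R = 3/32

Apply the ratio test: |a_{n+1}| / |a_n| = (2n+1)·(2n+2)/(n+1)² · 8/3, which tends to 32/3 as n → ∞.
Thus R = 1/(32/3) = 3/32.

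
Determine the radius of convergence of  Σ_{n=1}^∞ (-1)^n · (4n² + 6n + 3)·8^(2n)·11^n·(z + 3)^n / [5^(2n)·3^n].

Apply the ratio test: |a_{n+1}| / |a_n| = [(4(n+1)² + 6(n+1) + 3)/(4n² + 6n + 3)] · 64·11/(25·3), which tends to 704/75 as n → ∞.
Convergence for |z + 3| · 704/75 < 1, i.e. |z + 3| < 75/704. So R = 75/704.

R = 75/704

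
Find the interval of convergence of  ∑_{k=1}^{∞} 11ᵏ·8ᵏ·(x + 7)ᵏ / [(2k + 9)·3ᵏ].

Ratio test: |a_{k+1}/a_k| = [(2k + 9)/(2(k+1) + 9)] · 11·8/3 → 88/3 as k → ∞.
Convergence for |x + 7| · 88/3 < 1, i.e. |x + 7| < 3/88. So R = 3/88.
Endpoint x = -613/88: the terms behave like c/k; limit comparison with the harmonic series gives divergence.
Endpoint x = -619/88: an alternating series whose terms decrease to 0 in absolute value, so it converges by the Leibniz criterion.

[-619/88, -613/88)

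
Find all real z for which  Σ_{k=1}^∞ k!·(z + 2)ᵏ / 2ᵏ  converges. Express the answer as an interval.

Ratio test: |a_{k+1}/a_k| = (k+1) · 1/2 → ∞ as k → ∞.
The ratio grows without bound, so the series diverges whenever (z + 2) ≠ 0; it converges only at z = -2. R = 0.

{-2}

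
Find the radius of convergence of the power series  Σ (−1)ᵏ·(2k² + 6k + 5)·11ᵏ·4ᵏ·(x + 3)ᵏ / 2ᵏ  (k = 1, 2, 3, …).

Apply the ratio test: |a_{k+1}| / |a_k| = [(2(k+1)² + 6(k+1) + 5)/(2k² + 6k + 5)] · 11·4/2, which tends to 22 as k → ∞.
Thus R = 1/(22) = 1/22.

R = 1/22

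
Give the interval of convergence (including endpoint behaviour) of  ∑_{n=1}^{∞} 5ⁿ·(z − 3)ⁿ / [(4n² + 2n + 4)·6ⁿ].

[9/5, 21/5]

Ratio test: |a_{n+1}/a_n| = [(4n² + 2n + 4)/(4(n+1)² + 2(n+1) + 4)] · 5/6 → 5/6 as n → ∞.
Hence the series converges for |z − 3| < 1/(5/6) = 6/5, so the radius of convergence is 6/5.
At z = 21/5: the terms are on the order of 1/n², so the series converges absolutely by comparison with the p-series (p = 2 > 1).
At z = 9/5: the terms are on the order of 1/n², so the series converges absolutely by comparison with the p-series (p = 2 > 1).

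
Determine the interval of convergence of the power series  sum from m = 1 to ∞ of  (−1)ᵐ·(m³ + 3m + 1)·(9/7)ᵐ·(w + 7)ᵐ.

Apply the ratio test: |a_{m+1}| / |a_m| = [((m+1)³ + 3(m+1) + 1)/(m³ + 3m + 1)] · 9/7, which tends to 9/7 as m → ∞.
Hence the series converges for |w + 7| < 1/(9/7) = 7/9, so the radius of convergence is 7/9.
Endpoint w = -56/9: the m-th term does not approach 0; divergence by the term test.
When w = -70/9, the terms have absolute value of order m³, which does not tend to 0, so the series diverges by the divergence test.

(-70/9, -56/9)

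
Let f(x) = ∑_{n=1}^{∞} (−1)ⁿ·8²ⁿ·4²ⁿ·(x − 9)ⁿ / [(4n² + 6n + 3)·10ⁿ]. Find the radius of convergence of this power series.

Ratio test: |a_{n+1}/a_n| = [(4n² + 6n + 3)/(4(n+1)² + 6(n+1) + 3)] · 64·16/10 → 512/5 as n → ∞.
Thus R = 1/(512/5) = 5/512.

R = 5/512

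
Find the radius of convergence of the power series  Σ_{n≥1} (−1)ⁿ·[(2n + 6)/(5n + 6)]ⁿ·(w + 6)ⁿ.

R = 5/2

Applying the root test, |a_n|^(1/n) = (2n + 6)/(5n + 6) → 2/5.
The series converges when 2/5 · |w + 6| < 1, giving R = 5/2.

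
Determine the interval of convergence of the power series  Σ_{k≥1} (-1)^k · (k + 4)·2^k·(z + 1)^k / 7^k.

(-9/2, 5/2)

Ratio test: |a_{k+1}/a_k| = [((k+1) + 4)/(k + 4)] · 2/7 → 2/7 as k → ∞.
The series converges when 2/7 · |z + 1| < 1, giving R = 7/2.
At z = 5/2: the k-th term does not approach 0; divergence by the term test.
At z = -9/2: the k-th term does not approach 0; divergence by the term test.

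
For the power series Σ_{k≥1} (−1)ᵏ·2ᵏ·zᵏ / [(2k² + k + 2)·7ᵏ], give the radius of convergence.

Apply the ratio test: |a_{k+1}| / |a_k| = [(2k² + k + 2)/(2(k+1)² + (k+1) + 2)] · 2/7, which tends to 2/7 as k → ∞.
Hence the series converges for |z| < 1/(2/7) = 7/2, so the radius of convergence is 7/2.

R = 7/2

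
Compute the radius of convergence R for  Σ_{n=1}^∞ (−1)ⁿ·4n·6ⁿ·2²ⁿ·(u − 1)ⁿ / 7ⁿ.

R = 7/24

Apply the ratio test: |a_{n+1}| / |a_n| = [4(n+1)/4n] · 6·4/7, which tends to 24/7 as n → ∞.
Thus R = 1/(24/7) = 7/24.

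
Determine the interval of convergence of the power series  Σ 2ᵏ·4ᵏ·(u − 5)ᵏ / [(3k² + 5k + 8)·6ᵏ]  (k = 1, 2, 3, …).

[17/4, 23/4]

Ratio test: |a_{k+1}/a_k| = [(3k² + 5k + 8)/(3(k+1)² + 5(k+1) + 8)] · 2·4/6 → 4/3 as k → ∞.
Thus R = 1/(4/3) = 3/4.
Endpoint u = 23/4: the series is dominated by a constant times Σ 1/k², which converges (p = 2 > 1).
At u = 17/4: absolute convergence follows by limit comparison with Σ 1/k².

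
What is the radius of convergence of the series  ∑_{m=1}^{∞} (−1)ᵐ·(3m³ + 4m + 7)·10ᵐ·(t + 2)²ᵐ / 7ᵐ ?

Ratio test: |a_{m+1}/a_m| = [(3(m+1)³ + 4(m+1) + 7)/(3m³ + 4m + 7)] · 10/7 → 10/7 as m → ∞.
Writing y = (t + 2)², the series in y has radius 7/10, so |t + 2| < √(7/10) and R = √70/10.

R = √70/10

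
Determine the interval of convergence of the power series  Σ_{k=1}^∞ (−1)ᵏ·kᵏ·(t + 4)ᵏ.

Root test: |a_k|^(1/k) = k → ∞.
Since the k-th root of |a_k| is unbounded, the series converges only at t = -4; R = 0.

{-4}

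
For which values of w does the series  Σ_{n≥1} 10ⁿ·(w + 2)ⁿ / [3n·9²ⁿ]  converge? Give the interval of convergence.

[-101/10, 61/10)

Apply the ratio test: |a_{n+1}| / |a_n| = [3n/3(n+1)] · 10/81, which tends to 10/81 as n → ∞.
Thus R = 1/(10/81) = 81/10.
At w = 61/10: comparison with the harmonic series Σ 1/n shows the series diverges.
When w = -101/10, an alternating series whose terms decrease to 0 in absolute value, so it converges by the Leibniz criterion.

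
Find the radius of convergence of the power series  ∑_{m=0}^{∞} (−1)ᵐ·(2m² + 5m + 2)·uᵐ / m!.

R = ∞

Apply the ratio test: |a_{m+1}| / |a_m| = (2(m+1)² + 5(m+1) + 2)/(2m² + 5m + 2) · 1/(m+1), which tends to 0 as m → ∞.
The limit is 0, so the series converges for all u; R = ∞.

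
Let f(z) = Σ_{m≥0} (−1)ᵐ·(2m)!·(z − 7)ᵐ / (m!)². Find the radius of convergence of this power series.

R = 1/4

The ratio of consecutive coefficients is (2m+1)·(2m+2)/(m+1)² → 4.
Thus R = 1/(4) = 1/4.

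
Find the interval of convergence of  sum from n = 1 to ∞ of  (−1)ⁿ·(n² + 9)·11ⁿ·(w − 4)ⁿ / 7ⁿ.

(37/11, 51/11)

By the ratio test, |a_{n+1}/a_n| = [((n+1)² + 9)/(n² + 9)] · 11/7 → 11/7.
Hence the series converges for |w − 4| < 1/(11/7) = 7/11, so the radius of convergence is 7/11.
Endpoint w = 51/11: the terms do not tend to 0, so the series diverges.
When w = 37/11, the terms have absolute value of order n², which does not tend to 0, so the series diverges by the divergence test.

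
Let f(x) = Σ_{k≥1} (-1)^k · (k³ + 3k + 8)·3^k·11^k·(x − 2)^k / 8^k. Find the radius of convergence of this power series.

R = 8/33

Apply the ratio test: |a_{k+1}| / |a_k| = [((k+1)³ + 3(k+1) + 8)/(k³ + 3k + 8)] · 3·11/8, which tends to 33/8 as k → ∞.
The series converges when 33/8 · |x − 2| < 1, giving R = 8/33.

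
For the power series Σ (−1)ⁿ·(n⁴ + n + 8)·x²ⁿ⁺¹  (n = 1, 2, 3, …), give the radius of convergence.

R = 1

Apply the ratio test: |a_{n+1}| / |a_n| = ((n+1)⁴ + (n+1) + 8)/(n⁴ + n + 8), which tends to 1 as n → ∞.
Successive powers of x differ by 2, so the series converges when |x|² · 1 < 1, i.e. |x| < √(1) = 1. So R = 1.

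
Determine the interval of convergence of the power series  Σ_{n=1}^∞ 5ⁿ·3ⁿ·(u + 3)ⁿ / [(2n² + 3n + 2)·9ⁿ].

[-18/5, -12/5]

The ratio of consecutive coefficients is [(2n² + 3n + 2)/(2(n+1)² + 3(n+1) + 2)] · 5·3/9 → 5/3.
Hence the series converges for |u + 3| < 1/(5/3) = 3/5, so the radius of convergence is 3/5.
When u = -12/5, absolute convergence follows by limit comparison with Σ 1/n².
When u = -18/5, the terms are on the order of 1/n², so the series converges absolutely by comparison with the p-series (p = 2 > 1).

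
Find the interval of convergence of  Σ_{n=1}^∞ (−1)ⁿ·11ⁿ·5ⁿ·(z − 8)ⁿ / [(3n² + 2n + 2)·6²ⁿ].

The ratio of consecutive coefficients is [(3n² + 2n + 2)/(3(n+1)² + 2(n+1) + 2)] · 11·5/36 → 55/36.
Hence the series converges for |z − 8| < 1/(55/36) = 36/55, so the radius of convergence is 36/55.
Check z = 476/55: absolute convergence follows by limit comparison with Σ 1/n².
Endpoint z = 404/55: the series is dominated by a constant times Σ 1/n², which converges (p = 2 > 1).

[404/55, 476/55]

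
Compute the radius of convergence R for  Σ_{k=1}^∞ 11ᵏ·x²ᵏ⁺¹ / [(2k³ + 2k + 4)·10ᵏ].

The ratio of consecutive coefficients is [(2k³ + 2k + 4)/(2(k+1)³ + 2(k+1) + 4)] · 11/10 → 11/10.
Since the exponent of x increases by 2 each term, convergence requires |x|² < 10/11, hence R = √110/11.

R = √110/11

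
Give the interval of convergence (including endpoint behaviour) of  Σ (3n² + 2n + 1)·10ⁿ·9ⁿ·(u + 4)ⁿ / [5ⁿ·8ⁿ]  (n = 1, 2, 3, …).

Apply the ratio test: |a_{n+1}| / |a_n| = [(3(n+1)² + 2(n+1) + 1)/(3n² + 2n + 1)] · 10·9/(5·8), which tends to 9/4 as n → ∞.
Convergence for |u + 4| · 9/4 < 1, i.e. |u + 4| < 4/9. So R = 4/9.
When u = -32/9, the terms have absolute value of order n², which does not tend to 0, so the series diverges by the divergence test.
Endpoint u = -40/9: the terms do not tend to 0, so the series diverges.

(-40/9, -32/9)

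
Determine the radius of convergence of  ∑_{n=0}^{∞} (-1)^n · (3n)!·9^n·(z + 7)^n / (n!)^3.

R = 1/243

By the ratio test, |a_{n+1}/a_n| = (3n+1)·(3n+2)·(3n+3)/(n+1)³ · 9 → 243.
Convergence for |z + 7| · 243 < 1, i.e. |z + 7| < 1/243. So R = 1/243.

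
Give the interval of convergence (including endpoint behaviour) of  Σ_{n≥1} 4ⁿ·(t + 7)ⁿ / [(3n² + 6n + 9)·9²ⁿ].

[-109/4, 53/4]

By the ratio test, |a_{n+1}/a_n| = [(3n² + 6n + 9)/(3(n+1)² + 6(n+1) + 9)] · 4/81 → 4/81.
Hence the series converges for |t + 7| < 1/(4/81) = 81/4, so the radius of convergence is 81/4.
Check t = 53/4: absolute convergence follows by limit comparison with Σ 1/n².
When t = -109/4, the terms are on the order of 1/n², so the series converges absolutely by comparison with the p-series (p = 2 > 1).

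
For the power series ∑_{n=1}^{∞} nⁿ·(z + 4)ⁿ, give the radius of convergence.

Root test: |a_n|^(1/n) = n → ∞.
The root grows without bound, so R = 0 (convergence only at z = -4).

R = 0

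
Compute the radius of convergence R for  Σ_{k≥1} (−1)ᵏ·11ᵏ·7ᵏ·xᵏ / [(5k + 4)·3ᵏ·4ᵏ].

The ratio of consecutive coefficients is [(5k + 4)/(5(k+1) + 4)] · 11·7/(3·4) → 77/12.
The series converges when 77/12 · |x| < 1, giving R = 12/77.

R = 12/77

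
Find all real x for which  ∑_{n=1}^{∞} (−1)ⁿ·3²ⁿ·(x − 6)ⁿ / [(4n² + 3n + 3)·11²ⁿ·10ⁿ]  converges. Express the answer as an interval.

[-1156/9, 1264/9]

The ratio of consecutive coefficients is [(4n² + 3n + 3)/(4(n+1)² + 3(n+1) + 3)] · 9/(121·10) → 9/1210.
Thus R = 1/(9/1210) = 1210/9.
Endpoint x = 1264/9: the series is dominated by a constant times Σ 1/n², which converges (p = 2 > 1).
Check x = -1156/9: the terms are on the order of 1/n², so the series converges absolutely by comparison with the p-series (p = 2 > 1).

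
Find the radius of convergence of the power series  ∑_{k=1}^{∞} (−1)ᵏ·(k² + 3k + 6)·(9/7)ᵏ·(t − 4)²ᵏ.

Apply the ratio test: |a_{k+1}| / |a_k| = [((k+1)² + 3(k+1) + 6)/(k² + 3k + 6)] · 9/7, which tends to 9/7 as k → ∞.
Since the exponent of (t − 4) increases by 2 each term, convergence requires |t − 4|² < 7/9, hence R = √7/3.

R = √7/3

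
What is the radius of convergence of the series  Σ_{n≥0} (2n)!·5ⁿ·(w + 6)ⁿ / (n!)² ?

Apply the ratio test: |a_{n+1}| / |a_n| = (2n+1)·(2n+2)/(n+1)² · 5, which tends to 20 as n → ∞.
Convergence for |w + 6| · 20 < 1, i.e. |w + 6| < 1/20. So R = 1/20.

R = 1/20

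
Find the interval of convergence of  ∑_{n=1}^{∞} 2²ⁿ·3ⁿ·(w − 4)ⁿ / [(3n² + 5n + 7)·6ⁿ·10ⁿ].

[-1, 9]

By the ratio test, |a_{n+1}/a_n| = [(3n² + 5n + 7)/(3(n+1)² + 5(n+1) + 7)] · 4·3/(6·10) → 1/5.
The series converges when 1/5 · |w − 4| < 1, giving R = 5.
At w = 9: the terms are on the order of 1/n², so the series converges absolutely by comparison with the p-series (p = 2 > 1).
Check w = -1: the terms are on the order of 1/n², so the series converges absolutely by comparison with the p-series (p = 2 > 1).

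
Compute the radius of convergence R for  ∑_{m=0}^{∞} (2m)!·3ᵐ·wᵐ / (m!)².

The ratio of consecutive coefficients is (2m+1)·(2m+2)/(m+1)² · 3 → 12.
Convergence for |w| · 12 < 1, i.e. |w| < 1/12. So R = 1/12.

R = 1/12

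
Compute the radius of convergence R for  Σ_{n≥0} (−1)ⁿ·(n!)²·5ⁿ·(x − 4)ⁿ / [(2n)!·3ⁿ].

R = 12/5

By the ratio test, |a_{n+1}/a_n| = (n+1)²/[(2n+1)·(2n+2)] · 5/3 → 5/12.
Thus R = 1/(5/12) = 12/5.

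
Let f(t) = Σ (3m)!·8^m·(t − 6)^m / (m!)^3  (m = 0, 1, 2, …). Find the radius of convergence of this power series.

R = 1/216

By the ratio test, |a_{m+1}/a_m| = (3m+1)·(3m+2)·(3m+3)/(m+1)³ · 8 → 216.
Hence the series converges for |t − 6| < 1/(216) = 1/216, so the radius of convergence is 1/216.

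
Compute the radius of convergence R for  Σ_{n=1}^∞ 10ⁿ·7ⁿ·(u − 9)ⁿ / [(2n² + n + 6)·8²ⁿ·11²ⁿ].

R = 3872/35

Ratio test: |a_{n+1}/a_n| = [(2n² + n + 6)/(2(n+1)² + (n+1) + 6)] · 10·7/(64·121) → 35/3872 as n → ∞.
Convergence for |u − 9| · 35/3872 < 1, i.e. |u − 9| < 3872/35. So R = 3872/35.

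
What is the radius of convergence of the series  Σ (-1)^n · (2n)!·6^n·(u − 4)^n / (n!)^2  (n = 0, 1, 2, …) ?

R = 1/24

The ratio of consecutive coefficients is (2n+1)·(2n+2)/(n+1)² · 6 → 24.
The series converges when 24 · |u − 4| < 1, giving R = 1/24.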